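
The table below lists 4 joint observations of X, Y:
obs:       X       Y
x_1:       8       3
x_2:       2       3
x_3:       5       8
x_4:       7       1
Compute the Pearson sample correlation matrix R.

Step 1 — column means:
  mean(X) = (8 + 2 + 5 + 7) / 4 = 22/4 = 5.5
  mean(Y) = (3 + 3 + 8 + 1) / 4 = 15/4 = 3.75

Step 2 — sample variances and covariances s[i,j] = (1/(n-1)) · Σ_k (x_{k,i} - mean_i) · (x_{k,j} - mean_j), with n-1 = 3:
  s[X,X] = ((2.5)·(2.5) + (-3.5)·(-3.5) + (-0.5)·(-0.5) + (1.5)·(1.5)) / 3 = 21/3 = 7
  s[X,Y] = ((2.5)·(-0.75) + (-3.5)·(-0.75) + (-0.5)·(4.25) + (1.5)·(-2.75)) / 3 = -5.5/3 = -1.8333
  s[Y,Y] = ((-0.75)·(-0.75) + (-0.75)·(-0.75) + (4.25)·(4.25) + (-2.75)·(-2.75)) / 3 = 26.75/3 = 8.9167
  Sample standard deviations s_i = √(s[i,i]):
  s(X) = √(7) = 2.6458
  s(Y) = √(8.9167) = 2.9861

Step 3 — r_{ij} = s_{ij} / (s_i · s_j):
  r[X,X] = 1 (diagonal).
  r[X,Y] = -1.8333 / (2.6458 · 2.9861) = -1.8333 / 7.9004 = -0.2321
  r[Y,Y] = 1 (diagonal).

R is symmetric with unit diagonal. Assembling:

R = [[1, -0.2321],
 [-0.2321, 1]]


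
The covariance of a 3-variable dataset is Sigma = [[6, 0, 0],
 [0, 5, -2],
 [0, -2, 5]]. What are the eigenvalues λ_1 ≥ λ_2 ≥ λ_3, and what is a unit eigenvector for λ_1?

Step 1 — characteristic polynomial p(λ) = det(λI - Sigma) = λ³ - tr·λ² + c_1·λ - det, where tr = trace, c_1 = sum of the principal 2×2 minors, det = det(Sigma):
  tr = 6 + 5 + 5 = 16,
  c_1 = (6·5 - (0)²) + (6·5 - (0)²) + (5·5 - (-2)²) = 30 + 30 + 21 = 81,
  det = 6·(5·5 - (-2)²) - (0)·((0)·5 - (-2)·(0)) + (0)·((0)·(-2) - 5·(0)) = 6·(21) - (0)·(0) + (0)·(0) = 126.
  So p(λ) = λ³ - 16λ² + 81λ - 126.
Step 2 — look for an integer root (rational root theorem: any rational root is an integer divisor of 126). Testing λ = 3:
  p(3) = 27 - 144 + 243 - 126 = 0  ✓
  Dividing out (λ - 3): p(λ) = (λ - 3)(λ² - 13λ + 42).
Step 3 — remaining eigenvalues from the quadratic λ² - 13λ + 42 = 0:
  Δ = 13² - 4·42 = 169 - 168 = 1,  λ = (13 ± √1)/2 = (13 ± 1)/2 = 7 or 6.
  Sorted: λ_1 = 7,  λ_2 = 6,  λ_3 = 3  (check: sum = 16 = tr ✓).

Step 4 — unit eigenvector for λ_1 = 7: v spans the null space of (Sigma - λ_1 I), whose rows are
  r_1 = (-1, 0, 0),  r_2 = (0, -2, -2),  r_3 = (0, -2, -2).
  v is orthogonal to every row, so take v ∝ r_1 × r_2 = ((0)·(-2) - (0)·(-2), (0)·(0) - (-1)·(-2), (-1)·(-2) - (0)·(0)) = (0, -2, 2).
  Rescale (divide by 2; multiply by -1 so the first nonzero entry is positive): u = (0, 1, -1).
  ||u|| = √((0)² + (1)² + (-1)²) = √(2) ≈ 1.4142,  v_1 = u/||u|| ≈ (0, 0.7071, -0.7071) (||v_1|| = 1).

λ_1 = 7,  λ_2 = 6,  λ_3 = 3;  v_1 ≈ (0, 0.7071, -0.7071)


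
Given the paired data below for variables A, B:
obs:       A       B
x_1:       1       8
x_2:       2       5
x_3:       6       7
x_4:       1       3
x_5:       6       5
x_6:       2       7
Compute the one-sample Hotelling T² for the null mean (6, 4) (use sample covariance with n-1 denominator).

Step 1 — sample mean vector:
  mean(A) = (1 + 2 + 6 + 1 + 6 + 2) / 6 = 18/6 = 3
  mean(B) = (8 + 5 + 7 + 3 + 5 + 7) / 6 = 35/6 = 5.8333
  x̄ = (3, 5.8333),  deviation x̄ - mu_0 = (3, 5.8333) - (6, 4) = (-3, 1.8333).

Step 2 — sample covariance matrix, S[i,j] = (1/(n-1)) · Σ_k (x_{k,i} - mean_i) · (x_{k,j} - mean_j), divisor n-1 = 5:
  S[A,A] = ((-2)·(-2) + (-1)·(-1) + (3)·(3) + (-2)·(-2) + (3)·(3) + (-1)·(-1)) / 5 = 28/5 = 5.6
  S[A,B] = ((-2)·(2.1667) + (-1)·(-0.8333) + (3)·(1.1667) + (-2)·(-2.8333) + (3)·(-0.8333) + (-1)·(1.1667)) / 5 = 2/5 = 0.4
  S[B,B] = ((2.1667)·(2.1667) + (-0.8333)·(-0.8333) + (1.1667)·(1.1667) + (-2.8333)·(-2.8333) + (-0.8333)·(-0.8333) + (1.1667)·(1.1667)) / 5 = 16.8333/5 = 3.3667
  S = [[5.6, 0.4],
 [0.4, 3.3667]].

Step 3 — invert S. det(S) = 5.6·3.3667 - (0.4)² = 18.6933.
  S^{-1} = (1/det) · [[d, -b], [-b, a]] = [[0.1801, -0.0214],
 [-0.0214, 0.2996]].

Step 4 — quadratic form (x̄ - mu_0)^T · S^{-1} · (x̄ - mu_0):
  S^{-1} · (x̄ - mu_0) = (-0.5795, 0.6134),
  (x̄ - mu_0)^T · [...] = (-3)·(-0.5795) + (1.8333)·(0.6134) = 2.8632.

Step 5 — scale by n: T² = 6 · 2.8632 = 17.179.

T² ≈ 17.179


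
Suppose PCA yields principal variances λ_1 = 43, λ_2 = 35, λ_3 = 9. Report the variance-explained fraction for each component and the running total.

Step 1 — total variance = trace(Sigma) = Σ λ_i = 43 + 35 + 9 = 87.

Step 2 — fraction explained by component i = λ_i / Σ λ:
  PC1: 43/87 = 0.4943
  PC2: 35/87 = 0.4023
  PC3: 9/87 = 0.1034

Step 3 — cumulative fraction after k components = (λ_1 + ... + λ_k) / Σ λ:
  k = 1: 43/87 = 0.4943
  k = 2: (43 + 35)/87 = 78/87 = 0.8966
  k = 3: (43 + 35 + 9)/87 = 87/87 = 1

Summary (fraction, with percent):

explained: PC1 0.4943 (49.43%), PC2 0.4023 (40.23%), PC3 0.1034 (10.34%);  cumulative: 0.4943, 0.8966, 1


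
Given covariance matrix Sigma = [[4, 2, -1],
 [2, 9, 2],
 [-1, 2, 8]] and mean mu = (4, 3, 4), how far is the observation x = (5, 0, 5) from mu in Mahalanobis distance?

Step 1 — centre the observation: (x - mu) = (1, -3, 1).

Step 2 — invert Sigma (cofactor / det for 3×3, or solve directly):
  Sigma^{-1} = [[0.3049, -0.0807, 0.0583],
 [-0.0807, 0.139, -0.0448],
 [0.0583, -0.0448, 0.1435]].

Step 3 — form the quadratic (x - mu)^T · Sigma^{-1} · (x - mu):
  Sigma^{-1} · (x - mu) = (0.6054, -0.5426, 0.3363).
  (x - mu)^T · [Sigma^{-1} · (x - mu)] = (1)·(0.6054) + (-3)·(-0.5426) + (1)·(0.3363) = 2.5695.

Step 4 — take square root: d = √(2.5695) ≈ 1.603.

d(x, mu) = √(2.5695) ≈ 1.603


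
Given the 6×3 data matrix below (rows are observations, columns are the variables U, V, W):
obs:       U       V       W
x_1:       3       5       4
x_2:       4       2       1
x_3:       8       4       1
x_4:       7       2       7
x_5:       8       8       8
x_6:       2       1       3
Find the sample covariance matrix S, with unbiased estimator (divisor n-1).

Step 1 — column means:
  mean(U) = (3 + 4 + 8 + 7 + 8 + 2) / 6 = 32/6 = 5.3333
  mean(V) = (5 + 2 + 4 + 2 + 8 + 1) / 6 = 22/6 = 3.6667
  mean(W) = (4 + 1 + 1 + 7 + 8 + 3) / 6 = 24/6 = 4

Step 2 — sample covariance S[i,j] = (1/(n-1)) · Σ_k (x_{k,i} - mean_i) · (x_{k,j} - mean_j), with n-1 = 5.
  S[U,U] = ((-2.3333)·(-2.3333) + (-1.3333)·(-1.3333) + (2.6667)·(2.6667) + (1.6667)·(1.6667) + (2.6667)·(2.6667) + (-3.3333)·(-3.3333)) / 5 = 35.3333/5 = 7.0667
  S[U,V] = ((-2.3333)·(1.3333) + (-1.3333)·(-1.6667) + (2.6667)·(0.3333) + (1.6667)·(-1.6667) + (2.6667)·(4.3333) + (-3.3333)·(-2.6667)) / 5 = 17.6667/5 = 3.5333
  S[U,W] = ((-2.3333)·(0) + (-1.3333)·(-3) + (2.6667)·(-3) + (1.6667)·(3) + (2.6667)·(4) + (-3.3333)·(-1)) / 5 = 15/5 = 3
  S[V,V] = ((1.3333)·(1.3333) + (-1.6667)·(-1.6667) + (0.3333)·(0.3333) + (-1.6667)·(-1.6667) + (4.3333)·(4.3333) + (-2.6667)·(-2.6667)) / 5 = 33.3333/5 = 6.6667
  S[V,W] = ((1.3333)·(0) + (-1.6667)·(-3) + (0.3333)·(-3) + (-1.6667)·(3) + (4.3333)·(4) + (-2.6667)·(-1)) / 5 = 19/5 = 3.8
  S[W,W] = ((0)·(0) + (-3)·(-3) + (-3)·(-3) + (3)·(3) + (4)·(4) + (-1)·(-1)) / 5 = 44/5 = 8.8

S is symmetric (S[j,i] = S[i,j]). Assembling:

S = [[7.0667, 3.5333, 3],
 [3.5333, 6.6667, 3.8],
 [3, 3.8, 8.8]]


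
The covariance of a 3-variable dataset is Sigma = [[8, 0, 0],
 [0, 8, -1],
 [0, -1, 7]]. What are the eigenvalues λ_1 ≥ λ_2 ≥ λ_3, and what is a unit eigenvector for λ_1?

Step 1 — characteristic polynomial p(λ) = det(λI - Sigma) = λ³ - tr·λ² + c_1·λ - det, where tr = trace, c_1 = sum of the principal 2×2 minors, det = det(Sigma):
  tr = 8 + 8 + 7 = 23,
  c_1 = (8·8 - (0)²) + (8·7 - (0)²) + (8·7 - (-1)²) = 64 + 56 + 55 = 175,
  det = 8·(8·7 - (-1)²) - (0)·((0)·7 - (-1)·(0)) + (0)·((0)·(-1) - 8·(0)) = 8·(55) - (0)·(0) + (0)·(0) = 440.
  So p(λ) = λ³ - 23λ² + 175λ - 440.
Step 2 — look for an integer root (rational root theorem: any rational root is an integer divisor of 440). Testing λ = 8:
  p(8) = 512 - 1472 + 1400 - 440 = 0  ✓
  Dividing out (λ - 8): p(λ) = (λ - 8)(λ² - 15λ + 55).
Step 3 — remaining eigenvalues from the quadratic λ² - 15λ + 55 = 0:
  Δ = 15² - 4·55 = 225 - 220 = 5,  λ = (15 ± √5)/2 = (15 ± 2.2361)/2 ≈ 8.618 or 6.382.
  Sorted: λ_1 = 8.618,  λ_2 = 8,  λ_3 = 6.382  (check: sum = 23 = tr ✓).

Step 4 — unit eigenvector for λ_1 ≈ 8.618: v spans the null space of (Sigma - λ_1 I), whose rows are
  r_1 = (-0.618, 0, 0),  r_2 = (0, -0.618, -1),  r_3 = (0, -1, -1.618).
  v is orthogonal to every row, so take v ∝ r_1 × r_2 = ((0)·(-1) - (0)·(-0.618), (0)·(0) - (-0.618)·(-1), (-0.618)·(-0.618) - (0)·(0)) ≈ (0, -0.618, 0.382).
  Rescale (multiply by -1 so the first nonzero entry is positive): u = (0, 0.618, -0.382).
  ||u|| = √((0)² + (0.618)² + (-0.382)²) = √(0.5279) ≈ 0.7265,  v_1 = u/||u|| ≈ (0, 0.8507, -0.5257) (||v_1|| = 1).

λ_1 = 8.618,  λ_2 = 8,  λ_3 = 6.382;  v_1 ≈ (0, 0.8507, -0.5257)


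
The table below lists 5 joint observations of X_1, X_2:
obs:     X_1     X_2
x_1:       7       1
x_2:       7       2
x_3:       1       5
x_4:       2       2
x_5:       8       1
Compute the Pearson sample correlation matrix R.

Step 1 — column means:
  mean(X_1) = (7 + 7 + 1 + 2 + 8) / 5 = 25/5 = 5
  mean(X_2) = (1 + 2 + 5 + 2 + 1) / 5 = 11/5 = 2.2

Step 2 — sample variances and covariances s[i,j] = (1/(n-1)) · Σ_k (x_{k,i} - mean_i) · (x_{k,j} - mean_j), with n-1 = 4:
  s[X_1,X_1] = ((2)·(2) + (2)·(2) + (-4)·(-4) + (-3)·(-3) + (3)·(3)) / 4 = 42/4 = 10.5
  s[X_1,X_2] = ((2)·(-1.2) + (2)·(-0.2) + (-4)·(2.8) + (-3)·(-0.2) + (3)·(-1.2)) / 4 = -17/4 = -4.25
  s[X_2,X_2] = ((-1.2)·(-1.2) + (-0.2)·(-0.2) + (2.8)·(2.8) + (-0.2)·(-0.2) + (-1.2)·(-1.2)) / 4 = 10.8/4 = 2.7
  Sample standard deviations s_i = √(s[i,i]):
  s(X_1) = √(10.5) = 3.2404
  s(X_2) = √(2.7) = 1.6432

Step 3 — r_{ij} = s_{ij} / (s_i · s_j):
  r[X_1,X_1] = 1 (diagonal).
  r[X_1,X_2] = -4.25 / (3.2404 · 1.6432) = -4.25 / 5.3245 = -0.7982
  r[X_2,X_2] = 1 (diagonal).

R is symmetric with unit diagonal. Assembling:

R = [[1, -0.7982],
 [-0.7982, 1]]


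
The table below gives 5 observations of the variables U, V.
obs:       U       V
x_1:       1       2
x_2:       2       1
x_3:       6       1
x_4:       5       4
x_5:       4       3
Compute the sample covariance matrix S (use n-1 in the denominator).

Step 1 — column means:
  mean(U) = (1 + 2 + 6 + 5 + 4) / 5 = 18/5 = 3.6
  mean(V) = (2 + 1 + 1 + 4 + 3) / 5 = 11/5 = 2.2

Step 2 — sample covariance S[i,j] = (1/(n-1)) · Σ_k (x_{k,i} - mean_i) · (x_{k,j} - mean_j), with n-1 = 4.
  S[U,U] = ((-2.6)·(-2.6) + (-1.6)·(-1.6) + (2.4)·(2.4) + (1.4)·(1.4) + (0.4)·(0.4)) / 4 = 17.2/4 = 4.3
  S[U,V] = ((-2.6)·(-0.2) + (-1.6)·(-1.2) + (2.4)·(-1.2) + (1.4)·(1.8) + (0.4)·(0.8)) / 4 = 2.4/4 = 0.6
  S[V,V] = ((-0.2)·(-0.2) + (-1.2)·(-1.2) + (-1.2)·(-1.2) + (1.8)·(1.8) + (0.8)·(0.8)) / 4 = 6.8/4 = 1.7

S is symmetric (S[j,i] = S[i,j]). Assembling:

S = [[4.3, 0.6],
 [0.6, 1.7]]


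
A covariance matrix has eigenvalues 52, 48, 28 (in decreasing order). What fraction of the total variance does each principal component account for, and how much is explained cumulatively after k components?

Step 1 — total variance = trace(Sigma) = Σ λ_i = 52 + 48 + 28 = 128.

Step 2 — fraction explained by component i = λ_i / Σ λ:
  PC1: 52/128 = 0.4062
  PC2: 48/128 = 0.375
  PC3: 28/128 = 0.2188

Step 3 — cumulative fraction after k components = (λ_1 + ... + λ_k) / Σ λ:
  k = 1: 52/128 = 0.4062
  k = 2: (52 + 48)/128 = 100/128 = 0.7812
  k = 3: (52 + 48 + 28)/128 = 128/128 = 1

Summary (fraction, with percent):

explained: PC1 0.4062 (40.62%), PC2 0.375 (37.5%), PC3 0.2188 (21.88%);  cumulative: 0.4062, 0.7812, 1


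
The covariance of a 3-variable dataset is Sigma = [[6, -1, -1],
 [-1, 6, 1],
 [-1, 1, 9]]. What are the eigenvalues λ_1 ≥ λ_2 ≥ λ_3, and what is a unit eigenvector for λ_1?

Step 1 — characteristic polynomial p(λ) = det(λI - Sigma) = λ³ - tr·λ² + c_1·λ - det, where tr = trace, c_1 = sum of the principal 2×2 minors, det = det(Sigma):
  tr = 6 + 6 + 9 = 21,
  c_1 = (6·6 - (-1)²) + (6·9 - (-1)²) + (6·9 - (1)²) = 35 + 53 + 53 = 141,
  det = 6·(6·9 - (1)²) - (-1)·((-1)·9 - (1)·(-1)) + (-1)·((-1)·(1) - 6·(-1)) = 6·(53) - (-1)·(-8) + (-1)·(5) = 305.
  So p(λ) = λ³ - 21λ² + 141λ - 305.
Step 2 — look for an integer root (rational root theorem: any rational root is an integer divisor of 305). Testing λ = 5:
  p(5) = 125 - 525 + 705 - 305 = 0  ✓
  Dividing out (λ - 5): p(λ) = (λ - 5)(λ² - 16λ + 61).
Step 3 — remaining eigenvalues from the quadratic λ² - 16λ + 61 = 0:
  Δ = 16² - 4·61 = 256 - 244 = 12,  λ = (16 ± √12)/2 = (16 ± 3.4641)/2 ≈ 9.7321 or 6.2679.
  Sorted: λ_1 = 9.7321,  λ_2 = 6.2679,  λ_3 = 5  (check: sum = 21 = tr ✓).

Step 4 — unit eigenvector for λ_1 ≈ 9.7321: v spans the null space of (Sigma - λ_1 I), whose rows are
  r_1 = (-3.7321, -1, -1),  r_2 = (-1, -3.7321, 1),  r_3 = (-1, 1, -0.7321).
  v is orthogonal to every row, so take v ∝ r_1 × r_2 = ((-1)·(1) - (-1)·(-3.7321), (-1)·(-1) - (-3.7321)·(1), (-3.7321)·(-3.7321) - (-1)·(-1)) ≈ (-4.7321, 4.7321, 12.9282).
  Rescale (multiply by -1 so the first nonzero entry is positive): u = (4.7321, -4.7321, -12.9282).
  ||u|| = √((4.7321)² + (-4.7321)² + (-12.9282)²) = √(211.923) ≈ 14.5576,  v_1 = u/||u|| ≈ (0.3251, -0.3251, -0.8881) (||v_1|| = 1).

λ_1 = 9.7321,  λ_2 = 6.2679,  λ_3 = 5;  v_1 ≈ (0.3251, -0.3251, -0.8881)


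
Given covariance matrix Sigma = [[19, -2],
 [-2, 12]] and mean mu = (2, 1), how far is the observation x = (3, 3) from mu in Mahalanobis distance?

Step 1 — centre the observation: (x - mu) = (1, 2).

Step 2 — invert Sigma. det(Sigma) = 19·12 - (-2)² = 224.
  Sigma^{-1} = (1/det) · [[d, -b], [-b, a]] = [[0.0536, 0.0089],
 [0.0089, 0.0848]].

Step 3 — form the quadratic (x - mu)^T · Sigma^{-1} · (x - mu):
  Sigma^{-1} · (x - mu) = (0.0714, 0.1786).
  (x - mu)^T · [Sigma^{-1} · (x - mu)] = (1)·(0.0714) + (2)·(0.1786) = 0.4286.

Step 4 — take square root: d = √(0.4286) ≈ 0.6547.

d(x, mu) = √(0.4286) ≈ 0.6547


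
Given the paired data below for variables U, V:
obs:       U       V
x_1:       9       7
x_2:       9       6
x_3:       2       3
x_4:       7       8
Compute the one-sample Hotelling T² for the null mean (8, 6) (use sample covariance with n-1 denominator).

Step 1 — sample mean vector:
  mean(U) = (9 + 9 + 2 + 7) / 4 = 27/4 = 6.75
  mean(V) = (7 + 6 + 3 + 8) / 4 = 24/4 = 6
  x̄ = (6.75, 6),  deviation x̄ - mu_0 = (6.75, 6) - (8, 6) = (-1.25, 0).

Step 2 — sample covariance matrix, S[i,j] = (1/(n-1)) · Σ_k (x_{k,i} - mean_i) · (x_{k,j} - mean_j), divisor n-1 = 3:
  S[U,U] = ((2.25)·(2.25) + (2.25)·(2.25) + (-4.75)·(-4.75) + (0.25)·(0.25)) / 3 = 32.75/3 = 10.9167
  S[U,V] = ((2.25)·(1) + (2.25)·(0) + (-4.75)·(-3) + (0.25)·(2)) / 3 = 17/3 = 5.6667
  S[V,V] = ((1)·(1) + (0)·(0) + (-3)·(-3) + (2)·(2)) / 3 = 14/3 = 4.6667
  S = [[10.9167, 5.6667],
 [5.6667, 4.6667]].

Step 3 — invert S. det(S) = 10.9167·4.6667 - (5.6667)² = 18.8333.
  S^{-1} = (1/det) · [[d, -b], [-b, a]] = [[0.2478, -0.3009],
 [-0.3009, 0.5796]].

Step 4 — quadratic form (x̄ - mu_0)^T · S^{-1} · (x̄ - mu_0):
  S^{-1} · (x̄ - mu_0) = (-0.3097, 0.3761),
  (x̄ - mu_0)^T · [...] = (-1.25)·(-0.3097) + (0)·(0.3761) = 0.3872.

Step 5 — scale by n: T² = 4 · 0.3872 = 1.5487.

T² ≈ 1.5487


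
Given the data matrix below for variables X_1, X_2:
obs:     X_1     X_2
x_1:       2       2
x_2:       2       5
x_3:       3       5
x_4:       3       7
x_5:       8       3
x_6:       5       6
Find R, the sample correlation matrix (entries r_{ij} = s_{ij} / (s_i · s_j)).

Step 1 — column means:
  mean(X_1) = (2 + 2 + 3 + 3 + 8 + 5) / 6 = 23/6 = 3.8333
  mean(X_2) = (2 + 5 + 5 + 7 + 3 + 6) / 6 = 28/6 = 4.6667

Step 2 — sample variances and covariances s[i,j] = (1/(n-1)) · Σ_k (x_{k,i} - mean_i) · (x_{k,j} - mean_j), with n-1 = 5:
  s[X_1,X_1] = ((-1.8333)·(-1.8333) + (-1.8333)·(-1.8333) + (-0.8333)·(-0.8333) + (-0.8333)·(-0.8333) + (4.1667)·(4.1667) + (1.1667)·(1.1667)) / 5 = 26.8333/5 = 5.3667
  s[X_1,X_2] = ((-1.8333)·(-2.6667) + (-1.8333)·(0.3333) + (-0.8333)·(0.3333) + (-0.8333)·(2.3333) + (4.1667)·(-1.6667) + (1.1667)·(1.3333)) / 5 = -3.3333/5 = -0.6667
  s[X_2,X_2] = ((-2.6667)·(-2.6667) + (0.3333)·(0.3333) + (0.3333)·(0.3333) + (2.3333)·(2.3333) + (-1.6667)·(-1.6667) + (1.3333)·(1.3333)) / 5 = 17.3333/5 = 3.4667
  Sample standard deviations s_i = √(s[i,i]):
  s(X_1) = √(5.3667) = 2.3166
  s(X_2) = √(3.4667) = 1.8619

Step 3 — r_{ij} = s_{ij} / (s_i · s_j):
  r[X_1,X_1] = 1 (diagonal).
  r[X_1,X_2] = -0.6667 / (2.3166 · 1.8619) = -0.6667 / 4.3133 = -0.1546
  r[X_2,X_2] = 1 (diagonal).

R is symmetric with unit diagonal. Assembling:

R = [[1, -0.1546],
 [-0.1546, 1]]


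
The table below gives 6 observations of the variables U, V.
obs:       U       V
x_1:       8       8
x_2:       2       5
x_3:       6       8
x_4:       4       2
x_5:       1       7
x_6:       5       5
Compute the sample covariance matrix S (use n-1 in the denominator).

Step 1 — column means:
  mean(U) = (8 + 2 + 6 + 4 + 1 + 5) / 6 = 26/6 = 4.3333
  mean(V) = (8 + 5 + 8 + 2 + 7 + 5) / 6 = 35/6 = 5.8333

Step 2 — sample covariance S[i,j] = (1/(n-1)) · Σ_k (x_{k,i} - mean_i) · (x_{k,j} - mean_j), with n-1 = 5.
  S[U,U] = ((3.6667)·(3.6667) + (-2.3333)·(-2.3333) + (1.6667)·(1.6667) + (-0.3333)·(-0.3333) + (-3.3333)·(-3.3333) + (0.6667)·(0.6667)) / 5 = 33.3333/5 = 6.6667
  S[U,V] = ((3.6667)·(2.1667) + (-2.3333)·(-0.8333) + (1.6667)·(2.1667) + (-0.3333)·(-3.8333) + (-3.3333)·(1.1667) + (0.6667)·(-0.8333)) / 5 = 10.3333/5 = 2.0667
  S[V,V] = ((2.1667)·(2.1667) + (-0.8333)·(-0.8333) + (2.1667)·(2.1667) + (-3.8333)·(-3.8333) + (1.1667)·(1.1667) + (-0.8333)·(-0.8333)) / 5 = 26.8333/5 = 5.3667

S is symmetric (S[j,i] = S[i,j]). Assembling:

S = [[6.6667, 2.0667],
 [2.0667, 5.3667]]


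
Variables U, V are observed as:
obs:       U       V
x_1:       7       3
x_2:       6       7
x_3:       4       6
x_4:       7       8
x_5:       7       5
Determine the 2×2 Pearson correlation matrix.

Step 1 — column means:
  mean(U) = (7 + 6 + 4 + 7 + 7) / 5 = 31/5 = 6.2
  mean(V) = (3 + 7 + 6 + 8 + 5) / 5 = 29/5 = 5.8

Step 2 — sample variances and covariances s[i,j] = (1/(n-1)) · Σ_k (x_{k,i} - mean_i) · (x_{k,j} - mean_j), with n-1 = 4:
  s[U,U] = ((0.8)·(0.8) + (-0.2)·(-0.2) + (-2.2)·(-2.2) + (0.8)·(0.8) + (0.8)·(0.8)) / 4 = 6.8/4 = 1.7
  s[U,V] = ((0.8)·(-2.8) + (-0.2)·(1.2) + (-2.2)·(0.2) + (0.8)·(2.2) + (0.8)·(-0.8)) / 4 = -1.8/4 = -0.45
  s[V,V] = ((-2.8)·(-2.8) + (1.2)·(1.2) + (0.2)·(0.2) + (2.2)·(2.2) + (-0.8)·(-0.8)) / 4 = 14.8/4 = 3.7
  Sample standard deviations s_i = √(s[i,i]):
  s(U) = √(1.7) = 1.3038
  s(V) = √(3.7) = 1.9235

Step 3 — r_{ij} = s_{ij} / (s_i · s_j):
  r[U,U] = 1 (diagonal).
  r[U,V] = -0.45 / (1.3038 · 1.9235) = -0.45 / 2.508 = -0.1794
  r[V,V] = 1 (diagonal).

R is symmetric with unit diagonal. Assembling:

R = [[1, -0.1794],
 [-0.1794, 1]]


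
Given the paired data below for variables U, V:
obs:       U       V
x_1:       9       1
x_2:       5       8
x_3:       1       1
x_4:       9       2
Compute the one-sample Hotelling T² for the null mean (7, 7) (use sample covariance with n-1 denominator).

Step 1 — sample mean vector:
  mean(U) = (9 + 5 + 1 + 9) / 4 = 24/4 = 6
  mean(V) = (1 + 8 + 1 + 2) / 4 = 12/4 = 3
  x̄ = (6, 3),  deviation x̄ - mu_0 = (6, 3) - (7, 7) = (-1, -4).

Step 2 — sample covariance matrix, S[i,j] = (1/(n-1)) · Σ_k (x_{k,i} - mean_i) · (x_{k,j} - mean_j), divisor n-1 = 3:
  S[U,U] = ((3)·(3) + (-1)·(-1) + (-5)·(-5) + (3)·(3)) / 3 = 44/3 = 14.6667
  S[U,V] = ((3)·(-2) + (-1)·(5) + (-5)·(-2) + (3)·(-1)) / 3 = -4/3 = -1.3333
  S[V,V] = ((-2)·(-2) + (5)·(5) + (-2)·(-2) + (-1)·(-1)) / 3 = 34/3 = 11.3333
  S = [[14.6667, -1.3333],
 [-1.3333, 11.3333]].

Step 3 — invert S. det(S) = 14.6667·11.3333 - (-1.3333)² = 164.4444.
  S^{-1} = (1/det) · [[d, -b], [-b, a]] = [[0.0689, 0.0081],
 [0.0081, 0.0892]].

Step 4 — quadratic form (x̄ - mu_0)^T · S^{-1} · (x̄ - mu_0):
  S^{-1} · (x̄ - mu_0) = (-0.1014, -0.3649),
  (x̄ - mu_0)^T · [...] = (-1)·(-0.1014) + (-4)·(-0.3649) = 1.5608.

Step 5 — scale by n: T² = 4 · 1.5608 = 6.2432.

T² ≈ 6.2432


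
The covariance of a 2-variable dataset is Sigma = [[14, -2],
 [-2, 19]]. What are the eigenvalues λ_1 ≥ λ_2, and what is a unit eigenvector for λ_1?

Step 1 — characteristic polynomial of 2×2 Sigma:
  det(Sigma - λI) = λ² - trace · λ + det = 0.
  trace = 14 + 19 = 33, det = 14·19 - (-2)² = 262.
Step 2 — discriminant:
  Δ = trace² - 4·det = 1089 - 1048 = 41.
Step 3 — eigenvalues:
  λ = (trace ± √Δ)/2 = (33 ± 6.4031)/2,
  λ_1 = 19.7016,  λ_2 = 13.2984.

Step 4 — unit eigenvector for λ_1: solve (Sigma - λ_1 I)v = 0. First row:
  (14 - 19.7016)·v_x + (-2)·v_y = 0, i.e. (-5.7016)·v_x + (-2)·v_y = 0,
  so v ∝ (b, λ_1 - a) = (-2, 5.7016); multiply by -1 so the first entry is positive: u = (2, -5.7016).
  ||u|| = √((2)² + (-5.7016)²) = √(36.5078) ≈ 6.0422,
  v_1 = u/||u|| ≈ (0.331, -0.9436) (||v_1|| = 1).

λ_1 = 19.7016,  λ_2 = 13.2984;  v_1 ≈ (0.331, -0.9436)


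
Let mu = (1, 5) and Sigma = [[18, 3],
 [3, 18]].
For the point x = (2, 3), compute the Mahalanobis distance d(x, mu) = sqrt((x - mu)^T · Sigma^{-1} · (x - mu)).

Step 1 — centre the observation: (x - mu) = (1, -2).

Step 2 — invert Sigma. det(Sigma) = 18·18 - (3)² = 315.
  Sigma^{-1} = (1/det) · [[d, -b], [-b, a]] = [[0.0571, -0.0095],
 [-0.0095, 0.0571]].

Step 3 — form the quadratic (x - mu)^T · Sigma^{-1} · (x - mu):
  Sigma^{-1} · (x - mu) = (0.0762, -0.1238).
  (x - mu)^T · [Sigma^{-1} · (x - mu)] = (1)·(0.0762) + (-2)·(-0.1238) = 0.3238.

Step 4 — take square root: d = √(0.3238) ≈ 0.569.

d(x, mu) = √(0.3238) ≈ 0.569


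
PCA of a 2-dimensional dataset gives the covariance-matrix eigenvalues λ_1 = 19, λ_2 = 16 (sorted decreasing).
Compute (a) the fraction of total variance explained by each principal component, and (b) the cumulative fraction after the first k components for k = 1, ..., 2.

Step 1 — total variance = trace(Sigma) = Σ λ_i = 19 + 16 = 35.

Step 2 — fraction explained by component i = λ_i / Σ λ:
  PC1: 19/35 = 0.5429
  PC2: 16/35 = 0.4571

Step 3 — cumulative fraction after k components = (λ_1 + ... + λ_k) / Σ λ:
  k = 1: 19/35 = 0.5429
  k = 2: (19 + 16)/35 = 35/35 = 1

Summary (fraction, with percent):

explained: PC1 0.5429 (54.29%), PC2 0.4571 (45.71%);  cumulative: 0.5429, 1


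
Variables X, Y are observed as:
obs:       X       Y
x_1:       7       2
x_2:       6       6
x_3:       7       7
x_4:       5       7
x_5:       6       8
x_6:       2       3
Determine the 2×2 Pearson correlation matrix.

Step 1 — column means:
  mean(X) = (7 + 6 + 7 + 5 + 6 + 2) / 6 = 33/6 = 5.5
  mean(Y) = (2 + 6 + 7 + 7 + 8 + 3) / 6 = 33/6 = 5.5

Step 2 — sample variances and covariances s[i,j] = (1/(n-1)) · Σ_k (x_{k,i} - mean_i) · (x_{k,j} - mean_j), with n-1 = 5:
  s[X,X] = ((1.5)·(1.5) + (0.5)·(0.5) + (1.5)·(1.5) + (-0.5)·(-0.5) + (0.5)·(0.5) + (-3.5)·(-3.5)) / 5 = 17.5/5 = 3.5
  s[X,Y] = ((1.5)·(-3.5) + (0.5)·(0.5) + (1.5)·(1.5) + (-0.5)·(1.5) + (0.5)·(2.5) + (-3.5)·(-2.5)) / 5 = 6.5/5 = 1.3
  s[Y,Y] = ((-3.5)·(-3.5) + (0.5)·(0.5) + (1.5)·(1.5) + (1.5)·(1.5) + (2.5)·(2.5) + (-2.5)·(-2.5)) / 5 = 29.5/5 = 5.9
  Sample standard deviations s_i = √(s[i,i]):
  s(X) = √(3.5) = 1.8708
  s(Y) = √(5.9) = 2.429

Step 3 — r_{ij} = s_{ij} / (s_i · s_j):
  r[X,X] = 1 (diagonal).
  r[X,Y] = 1.3 / (1.8708 · 2.429) = 1.3 / 4.5442 = 0.2861
  r[Y,Y] = 1 (diagonal).

R is symmetric with unit diagonal. Assembling:

R = [[1, 0.2861],
 [0.2861, 1]]


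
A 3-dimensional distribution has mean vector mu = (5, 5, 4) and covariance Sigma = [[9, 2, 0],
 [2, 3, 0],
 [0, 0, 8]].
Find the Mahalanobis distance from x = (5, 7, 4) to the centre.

Step 1 — centre the observation: (x - mu) = (0, 2, 0).

Step 2 — invert Sigma (cofactor / det for 3×3, or solve directly):
  Sigma^{-1} = [[0.1304, -0.087, 0],
 [-0.087, 0.3913, 0],
 [0, 0, 0.125]].

Step 3 — form the quadratic (x - mu)^T · Sigma^{-1} · (x - mu):
  Sigma^{-1} · (x - mu) = (-0.1739, 0.7826, 0).
  (x - mu)^T · [Sigma^{-1} · (x - mu)] = (0)·(-0.1739) + (2)·(0.7826) + (0)·(0) = 1.5652.

Step 4 — take square root: d = √(1.5652) ≈ 1.2511.

d(x, mu) = √(1.5652) ≈ 1.2511


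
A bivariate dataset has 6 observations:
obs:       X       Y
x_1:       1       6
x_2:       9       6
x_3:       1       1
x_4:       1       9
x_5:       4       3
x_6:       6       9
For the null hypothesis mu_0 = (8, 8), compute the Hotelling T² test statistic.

Step 1 — sample mean vector:
  mean(X) = (1 + 9 + 1 + 1 + 4 + 6) / 6 = 22/6 = 3.6667
  mean(Y) = (6 + 6 + 1 + 9 + 3 + 9) / 6 = 34/6 = 5.6667
  x̄ = (3.6667, 5.6667),  deviation x̄ - mu_0 = (3.6667, 5.6667) - (8, 8) = (-4.3333, -2.3333).

Step 2 — sample covariance matrix, S[i,j] = (1/(n-1)) · Σ_k (x_{k,i} - mean_i) · (x_{k,j} - mean_j), divisor n-1 = 5:
  S[X,X] = ((-2.6667)·(-2.6667) + (5.3333)·(5.3333) + (-2.6667)·(-2.6667) + (-2.6667)·(-2.6667) + (0.3333)·(0.3333) + (2.3333)·(2.3333)) / 5 = 55.3333/5 = 11.0667
  S[X,Y] = ((-2.6667)·(0.3333) + (5.3333)·(0.3333) + (-2.6667)·(-4.6667) + (-2.6667)·(3.3333) + (0.3333)·(-2.6667) + (2.3333)·(3.3333)) / 5 = 11.3333/5 = 2.2667
  S[Y,Y] = ((0.3333)·(0.3333) + (0.3333)·(0.3333) + (-4.6667)·(-4.6667) + (3.3333)·(3.3333) + (-2.6667)·(-2.6667) + (3.3333)·(3.3333)) / 5 = 51.3333/5 = 10.2667
  S = [[11.0667, 2.2667],
 [2.2667, 10.2667]].

Step 3 — invert S. det(S) = 11.0667·10.2667 - (2.2667)² = 108.48.
  S^{-1} = (1/det) · [[d, -b], [-b, a]] = [[0.0946, -0.0209],
 [-0.0209, 0.102]].

Step 4 — quadratic form (x̄ - mu_0)^T · S^{-1} · (x̄ - mu_0):
  S^{-1} · (x̄ - mu_0) = (-0.3614, -0.1475),
  (x̄ - mu_0)^T · [...] = (-4.3333)·(-0.3614) + (-2.3333)·(-0.1475) = 1.91.

Step 5 — scale by n: T² = 6 · 1.91 = 11.4602.

T² ≈ 11.4602


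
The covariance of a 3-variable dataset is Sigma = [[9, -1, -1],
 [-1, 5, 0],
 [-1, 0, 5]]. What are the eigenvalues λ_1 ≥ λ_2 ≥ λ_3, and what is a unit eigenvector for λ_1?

Step 1 — characteristic polynomial p(λ) = det(λI - Sigma) = λ³ - tr·λ² + c_1·λ - det, where tr = trace, c_1 = sum of the principal 2×2 minors, det = det(Sigma):
  tr = 9 + 5 + 5 = 19,
  c_1 = (9·5 - (-1)²) + (9·5 - (-1)²) + (5·5 - (0)²) = 44 + 44 + 25 = 113,
  det = 9·(5·5 - (0)²) - (-1)·((-1)·5 - (0)·(-1)) + (-1)·((-1)·(0) - 5·(-1)) = 9·(25) - (-1)·(-5) + (-1)·(5) = 215.
  So p(λ) = λ³ - 19λ² + 113λ - 215.
Step 2 — look for an integer root (rational root theorem: any rational root is an integer divisor of 215). Testing λ = 5:
  p(5) = 125 - 475 + 565 - 215 = 0  ✓
  Dividing out (λ - 5): p(λ) = (λ - 5)(λ² - 14λ + 43).
Step 3 — remaining eigenvalues from the quadratic λ² - 14λ + 43 = 0:
  Δ = 14² - 4·43 = 196 - 172 = 24,  λ = (14 ± √24)/2 = (14 ± 4.899)/2 ≈ 9.4495 or 4.5505.
  Sorted: λ_1 = 9.4495,  λ_2 = 5,  λ_3 = 4.5505  (check: sum = 19 = tr ✓).

Step 4 — unit eigenvector for λ_1 ≈ 9.4495: v spans the null space of (Sigma - λ_1 I), whose rows are
  r_1 = (-0.4495, -1, -1),  r_2 = (-1, -4.4495, 0),  r_3 = (-1, 0, -4.4495).
  v is orthogonal to every row, so take v ∝ r_1 × r_2 = ((-1)·(0) - (-1)·(-4.4495), (-1)·(-1) - (-0.4495)·(0), (-0.4495)·(-4.4495) - (-1)·(-1)) ≈ (-4.4495, 1, 1).
  Rescale (multiply by -1 so the first nonzero entry is positive): u = (4.4495, -1, -1).
  ||u|| = √((4.4495)² + (-1)² + (-1)²) = √(21.798) ≈ 4.6688,  v_1 = u/||u|| ≈ (0.953, -0.2142, -0.2142) (||v_1|| = 1).

λ_1 = 9.4495,  λ_2 = 5,  λ_3 = 4.5505;  v_1 ≈ (0.953, -0.2142, -0.2142)


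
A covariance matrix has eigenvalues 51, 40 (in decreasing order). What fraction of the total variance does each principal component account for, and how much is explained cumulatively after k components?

Step 1 — total variance = trace(Sigma) = Σ λ_i = 51 + 40 = 91.

Step 2 — fraction explained by component i = λ_i / Σ λ:
  PC1: 51/91 = 0.5604
  PC2: 40/91 = 0.4396

Step 3 — cumulative fraction after k components = (λ_1 + ... + λ_k) / Σ λ:
  k = 1: 51/91 = 0.5604
  k = 2: (51 + 40)/91 = 91/91 = 1

Summary (fraction, with percent):

explained: PC1 0.5604 (56.04%), PC2 0.4396 (43.96%);  cumulative: 0.5604, 1


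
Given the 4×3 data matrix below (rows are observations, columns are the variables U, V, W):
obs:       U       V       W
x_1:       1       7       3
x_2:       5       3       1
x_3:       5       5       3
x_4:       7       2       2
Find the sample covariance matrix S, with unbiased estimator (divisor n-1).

Step 1 — column means:
  mean(U) = (1 + 5 + 5 + 7) / 4 = 18/4 = 4.5
  mean(V) = (7 + 3 + 5 + 2) / 4 = 17/4 = 4.25
  mean(W) = (3 + 1 + 3 + 2) / 4 = 9/4 = 2.25

Step 2 — sample covariance S[i,j] = (1/(n-1)) · Σ_k (x_{k,i} - mean_i) · (x_{k,j} - mean_j), with n-1 = 3.
  S[U,U] = ((-3.5)·(-3.5) + (0.5)·(0.5) + (0.5)·(0.5) + (2.5)·(2.5)) / 3 = 19/3 = 6.3333
  S[U,V] = ((-3.5)·(2.75) + (0.5)·(-1.25) + (0.5)·(0.75) + (2.5)·(-2.25)) / 3 = -15.5/3 = -5.1667
  S[U,W] = ((-3.5)·(0.75) + (0.5)·(-1.25) + (0.5)·(0.75) + (2.5)·(-0.25)) / 3 = -3.5/3 = -1.1667
  S[V,V] = ((2.75)·(2.75) + (-1.25)·(-1.25) + (0.75)·(0.75) + (-2.25)·(-2.25)) / 3 = 14.75/3 = 4.9167
  S[V,W] = ((2.75)·(0.75) + (-1.25)·(-1.25) + (0.75)·(0.75) + (-2.25)·(-0.25)) / 3 = 4.75/3 = 1.5833
  S[W,W] = ((0.75)·(0.75) + (-1.25)·(-1.25) + (0.75)·(0.75) + (-0.25)·(-0.25)) / 3 = 2.75/3 = 0.9167

S is symmetric (S[j,i] = S[i,j]). Assembling:

S = [[6.3333, -5.1667, -1.1667],
 [-5.1667, 4.9167, 1.5833],
 [-1.1667, 1.5833, 0.9167]]


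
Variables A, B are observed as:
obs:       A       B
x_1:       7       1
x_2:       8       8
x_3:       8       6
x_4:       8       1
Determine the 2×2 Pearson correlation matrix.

Step 1 — column means:
  mean(A) = (7 + 8 + 8 + 8) / 4 = 31/4 = 7.75
  mean(B) = (1 + 8 + 6 + 1) / 4 = 16/4 = 4

Step 2 — sample variances and covariances s[i,j] = (1/(n-1)) · Σ_k (x_{k,i} - mean_i) · (x_{k,j} - mean_j), with n-1 = 3:
  s[A,A] = ((-0.75)·(-0.75) + (0.25)·(0.25) + (0.25)·(0.25) + (0.25)·(0.25)) / 3 = 0.75/3 = 0.25
  s[A,B] = ((-0.75)·(-3) + (0.25)·(4) + (0.25)·(2) + (0.25)·(-3)) / 3 = 3/3 = 1
  s[B,B] = ((-3)·(-3) + (4)·(4) + (2)·(2) + (-3)·(-3)) / 3 = 38/3 = 12.6667
  Sample standard deviations s_i = √(s[i,i]):
  s(A) = √(0.25) = 0.5
  s(B) = √(12.6667) = 3.559

Step 3 — r_{ij} = s_{ij} / (s_i · s_j):
  r[A,A] = 1 (diagonal).
  r[A,B] = 1 / (0.5 · 3.559) = 1 / 1.7795 = 0.562
  r[B,B] = 1 (diagonal).

R is symmetric with unit diagonal. Assembling:

R = [[1, 0.562],
 [0.562, 1]]


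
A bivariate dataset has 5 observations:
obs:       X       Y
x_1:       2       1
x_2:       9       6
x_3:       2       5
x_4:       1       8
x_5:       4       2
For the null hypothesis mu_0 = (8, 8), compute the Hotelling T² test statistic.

Step 1 — sample mean vector:
  mean(X) = (2 + 9 + 2 + 1 + 4) / 5 = 18/5 = 3.6
  mean(Y) = (1 + 6 + 5 + 8 + 2) / 5 = 22/5 = 4.4
  x̄ = (3.6, 4.4),  deviation x̄ - mu_0 = (3.6, 4.4) - (8, 8) = (-4.4, -3.6).

Step 2 — sample covariance matrix, S[i,j] = (1/(n-1)) · Σ_k (x_{k,i} - mean_i) · (x_{k,j} - mean_j), divisor n-1 = 4:
  S[X,X] = ((-1.6)·(-1.6) + (5.4)·(5.4) + (-1.6)·(-1.6) + (-2.6)·(-2.6) + (0.4)·(0.4)) / 4 = 41.2/4 = 10.3
  S[X,Y] = ((-1.6)·(-3.4) + (5.4)·(1.6) + (-1.6)·(0.6) + (-2.6)·(3.6) + (0.4)·(-2.4)) / 4 = 2.8/4 = 0.7
  S[Y,Y] = ((-3.4)·(-3.4) + (1.6)·(1.6) + (0.6)·(0.6) + (3.6)·(3.6) + (-2.4)·(-2.4)) / 4 = 33.2/4 = 8.3
  S = [[10.3, 0.7],
 [0.7, 8.3]].

Step 3 — invert S. det(S) = 10.3·8.3 - (0.7)² = 85.
  S^{-1} = (1/det) · [[d, -b], [-b, a]] = [[0.0976, -0.0082],
 [-0.0082, 0.1212]].

Step 4 — quadratic form (x̄ - mu_0)^T · S^{-1} · (x̄ - mu_0):
  S^{-1} · (x̄ - mu_0) = (-0.4, -0.4),
  (x̄ - mu_0)^T · [...] = (-4.4)·(-0.4) + (-3.6)·(-0.4) = 3.2.

Step 5 — scale by n: T² = 5 · 3.2 = 16.

T² ≈ 16


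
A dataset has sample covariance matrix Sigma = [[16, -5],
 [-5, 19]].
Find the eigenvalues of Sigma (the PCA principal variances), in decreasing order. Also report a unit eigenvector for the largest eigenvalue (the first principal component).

Step 1 — characteristic polynomial of 2×2 Sigma:
  det(Sigma - λI) = λ² - trace · λ + det = 0.
  trace = 16 + 19 = 35, det = 16·19 - (-5)² = 279.
Step 2 — discriminant:
  Δ = trace² - 4·det = 1225 - 1116 = 109.
Step 3 — eigenvalues:
  λ = (trace ± √Δ)/2 = (35 ± 10.4403)/2,
  λ_1 = 22.7202,  λ_2 = 12.2798.

Step 4 — unit eigenvector for λ_1: solve (Sigma - λ_1 I)v = 0. First row:
  (16 - 22.7202)·v_x + (-5)·v_y = 0, i.e. (-6.7202)·v_x + (-5)·v_y = 0,
  so v ∝ (b, λ_1 - a) = (-5, 6.7202); multiply by -1 so the first entry is positive: u = (5, -6.7202).
  ||u|| = √((5)² + (-6.7202)²) = √(70.1605) ≈ 8.3762,
  v_1 = u/||u|| ≈ (0.5969, -0.8023) (||v_1|| = 1).

λ_1 = 22.7202,  λ_2 = 12.2798;  v_1 ≈ (0.5969, -0.8023)


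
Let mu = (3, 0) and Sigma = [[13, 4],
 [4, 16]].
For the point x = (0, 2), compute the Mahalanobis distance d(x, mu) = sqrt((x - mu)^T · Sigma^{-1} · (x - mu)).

Step 1 — centre the observation: (x - mu) = (-3, 2).

Step 2 — invert Sigma. det(Sigma) = 13·16 - (4)² = 192.
  Sigma^{-1} = (1/det) · [[d, -b], [-b, a]] = [[0.0833, -0.0208],
 [-0.0208, 0.0677]].

Step 3 — form the quadratic (x - mu)^T · Sigma^{-1} · (x - mu):
  Sigma^{-1} · (x - mu) = (-0.2917, 0.1979).
  (x - mu)^T · [Sigma^{-1} · (x - mu)] = (-3)·(-0.2917) + (2)·(0.1979) = 1.2708.

Step 4 — take square root: d = √(1.2708) ≈ 1.1273.

d(x, mu) = √(1.2708) ≈ 1.1273


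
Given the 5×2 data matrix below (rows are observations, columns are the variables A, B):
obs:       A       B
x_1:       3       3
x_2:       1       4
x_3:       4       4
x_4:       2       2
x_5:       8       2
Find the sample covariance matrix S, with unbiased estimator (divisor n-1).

Step 1 — column means:
  mean(A) = (3 + 1 + 4 + 2 + 8) / 5 = 18/5 = 3.6
  mean(B) = (3 + 4 + 4 + 2 + 2) / 5 = 15/5 = 3

Step 2 — sample covariance S[i,j] = (1/(n-1)) · Σ_k (x_{k,i} - mean_i) · (x_{k,j} - mean_j), with n-1 = 4.
  S[A,A] = ((-0.6)·(-0.6) + (-2.6)·(-2.6) + (0.4)·(0.4) + (-1.6)·(-1.6) + (4.4)·(4.4)) / 4 = 29.2/4 = 7.3
  S[A,B] = ((-0.6)·(0) + (-2.6)·(1) + (0.4)·(1) + (-1.6)·(-1) + (4.4)·(-1)) / 4 = -5/4 = -1.25
  S[B,B] = ((0)·(0) + (1)·(1) + (1)·(1) + (-1)·(-1) + (-1)·(-1)) / 4 = 4/4 = 1

S is symmetric (S[j,i] = S[i,j]). Assembling:

S = [[7.3, -1.25],
 [-1.25, 1]]


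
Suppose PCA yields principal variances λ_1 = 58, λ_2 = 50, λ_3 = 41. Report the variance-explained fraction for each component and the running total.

Step 1 — total variance = trace(Sigma) = Σ λ_i = 58 + 50 + 41 = 149.

Step 2 — fraction explained by component i = λ_i / Σ λ:
  PC1: 58/149 = 0.3893
  PC2: 50/149 = 0.3356
  PC3: 41/149 = 0.2752

Step 3 — cumulative fraction after k components = (λ_1 + ... + λ_k) / Σ λ:
  k = 1: 58/149 = 0.3893
  k = 2: (58 + 50)/149 = 108/149 = 0.7248
  k = 3: (58 + 50 + 41)/149 = 149/149 = 1

Summary (fraction, with percent):

explained: PC1 0.3893 (38.93%), PC2 0.3356 (33.56%), PC3 0.2752 (27.52%);  cumulative: 0.3893, 0.7248, 1


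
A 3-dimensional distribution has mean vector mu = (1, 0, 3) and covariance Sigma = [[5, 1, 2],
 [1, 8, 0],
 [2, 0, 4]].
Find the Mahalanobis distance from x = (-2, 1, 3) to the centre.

Step 1 — centre the observation: (x - mu) = (-3, 1, 0).

Step 2 — invert Sigma (cofactor / det for 3×3, or solve directly):
  Sigma^{-1} = [[0.2581, -0.0323, -0.129],
 [-0.0323, 0.129, 0.0161],
 [-0.129, 0.0161, 0.3145]].

Step 3 — form the quadratic (x - mu)^T · Sigma^{-1} · (x - mu):
  Sigma^{-1} · (x - mu) = (-0.8065, 0.2258, 0.4032).
  (x - mu)^T · [Sigma^{-1} · (x - mu)] = (-3)·(-0.8065) + (1)·(0.2258) + (0)·(0.4032) = 2.6452.

Step 4 — take square root: d = √(2.6452) ≈ 1.6264.

d(x, mu) = √(2.6452) ≈ 1.6264


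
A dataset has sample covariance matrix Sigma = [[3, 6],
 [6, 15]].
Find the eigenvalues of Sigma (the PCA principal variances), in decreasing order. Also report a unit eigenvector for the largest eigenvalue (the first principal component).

Step 1 — characteristic polynomial of 2×2 Sigma:
  det(Sigma - λI) = λ² - trace · λ + det = 0.
  trace = 3 + 15 = 18, det = 3·15 - (6)² = 9.
Step 2 — discriminant:
  Δ = trace² - 4·det = 324 - 36 = 288.
Step 3 — eigenvalues:
  λ = (trace ± √Δ)/2 = (18 ± 16.9706)/2,
  λ_1 = 17.4853,  λ_2 = 0.5147.

Step 4 — unit eigenvector for λ_1: solve (Sigma - λ_1 I)v = 0. First row:
  (3 - 17.4853)·v_x + (6)·v_y = 0, i.e. (-14.4853)·v_x + (6)·v_y = 0,
  so v ∝ (b, λ_1 - a) = (6, 14.4853) = u.
  ||u|| = √((6)² + (14.4853)²) = √(245.8234) ≈ 15.6788,
  v_1 = u/||u|| ≈ (0.3827, 0.9239) (||v_1|| = 1).

λ_1 = 17.4853,  λ_2 = 0.5147;  v_1 ≈ (0.3827, 0.9239)


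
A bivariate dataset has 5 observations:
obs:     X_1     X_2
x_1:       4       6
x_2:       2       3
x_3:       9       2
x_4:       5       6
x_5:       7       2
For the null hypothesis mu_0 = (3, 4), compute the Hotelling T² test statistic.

Step 1 — sample mean vector:
  mean(X_1) = (4 + 2 + 9 + 5 + 7) / 5 = 27/5 = 5.4
  mean(X_2) = (6 + 3 + 2 + 6 + 2) / 5 = 19/5 = 3.8
  x̄ = (5.4, 3.8),  deviation x̄ - mu_0 = (5.4, 3.8) - (3, 4) = (2.4, -0.2).

Step 2 — sample covariance matrix, S[i,j] = (1/(n-1)) · Σ_k (x_{k,i} - mean_i) · (x_{k,j} - mean_j), divisor n-1 = 4:
  S[X_1,X_1] = ((-1.4)·(-1.4) + (-3.4)·(-3.4) + (3.6)·(3.6) + (-0.4)·(-0.4) + (1.6)·(1.6)) / 4 = 29.2/4 = 7.3
  S[X_1,X_2] = ((-1.4)·(2.2) + (-3.4)·(-0.8) + (3.6)·(-1.8) + (-0.4)·(2.2) + (1.6)·(-1.8)) / 4 = -10.6/4 = -2.65
  S[X_2,X_2] = ((2.2)·(2.2) + (-0.8)·(-0.8) + (-1.8)·(-1.8) + (2.2)·(2.2) + (-1.8)·(-1.8)) / 4 = 16.8/4 = 4.2
  S = [[7.3, -2.65],
 [-2.65, 4.2]].

Step 3 — invert S. det(S) = 7.3·4.2 - (-2.65)² = 23.6375.
  S^{-1} = (1/det) · [[d, -b], [-b, a]] = [[0.1777, 0.1121],
 [0.1121, 0.3088]].

Step 4 — quadratic form (x̄ - mu_0)^T · S^{-1} · (x̄ - mu_0):
  S^{-1} · (x̄ - mu_0) = (0.404, 0.2073),
  (x̄ - mu_0)^T · [...] = (2.4)·(0.404) + (-0.2)·(0.2073) = 0.9282.

Step 5 — scale by n: T² = 5 · 0.9282 = 4.6409.

T² ≈ 4.6409


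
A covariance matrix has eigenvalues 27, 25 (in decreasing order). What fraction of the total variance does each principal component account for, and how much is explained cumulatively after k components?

Step 1 — total variance = trace(Sigma) = Σ λ_i = 27 + 25 = 52.

Step 2 — fraction explained by component i = λ_i / Σ λ:
  PC1: 27/52 = 0.5192
  PC2: 25/52 = 0.4808

Step 3 — cumulative fraction after k components = (λ_1 + ... + λ_k) / Σ λ:
  k = 1: 27/52 = 0.5192
  k = 2: (27 + 25)/52 = 52/52 = 1

Summary (fraction, with percent):

explained: PC1 0.5192 (51.92%), PC2 0.4808 (48.08%);  cumulative: 0.5192, 1


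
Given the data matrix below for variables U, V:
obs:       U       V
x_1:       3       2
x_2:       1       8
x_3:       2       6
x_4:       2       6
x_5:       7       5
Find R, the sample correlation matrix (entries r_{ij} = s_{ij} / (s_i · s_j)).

Step 1 — column means:
  mean(U) = (3 + 1 + 2 + 2 + 7) / 5 = 15/5 = 3
  mean(V) = (2 + 8 + 6 + 6 + 5) / 5 = 27/5 = 5.4

Step 2 — sample variances and covariances s[i,j] = (1/(n-1)) · Σ_k (x_{k,i} - mean_i) · (x_{k,j} - mean_j), with n-1 = 4:
  s[U,U] = ((0)·(0) + (-2)·(-2) + (-1)·(-1) + (-1)·(-1) + (4)·(4)) / 4 = 22/4 = 5.5
  s[U,V] = ((0)·(-3.4) + (-2)·(2.6) + (-1)·(0.6) + (-1)·(0.6) + (4)·(-0.4)) / 4 = -8/4 = -2
  s[V,V] = ((-3.4)·(-3.4) + (2.6)·(2.6) + (0.6)·(0.6) + (0.6)·(0.6) + (-0.4)·(-0.4)) / 4 = 19.2/4 = 4.8
  Sample standard deviations s_i = √(s[i,i]):
  s(U) = √(5.5) = 2.3452
  s(V) = √(4.8) = 2.1909

Step 3 — r_{ij} = s_{ij} / (s_i · s_j):
  r[U,U] = 1 (diagonal).
  r[U,V] = -2 / (2.3452 · 2.1909) = -2 / 5.1381 = -0.3892
  r[V,V] = 1 (diagonal).

R is symmetric with unit diagonal. Assembling:

R = [[1, -0.3892],
 [-0.3892, 1]]
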